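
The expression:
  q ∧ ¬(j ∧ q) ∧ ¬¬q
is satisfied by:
  {q: True, j: False}


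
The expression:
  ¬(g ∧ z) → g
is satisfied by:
  {g: True}


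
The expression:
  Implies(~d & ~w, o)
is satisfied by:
  {d: True, o: True, w: True}
  {d: True, o: True, w: False}
  {d: True, w: True, o: False}
  {d: True, w: False, o: False}
  {o: True, w: True, d: False}
  {o: True, w: False, d: False}
  {w: True, o: False, d: False}


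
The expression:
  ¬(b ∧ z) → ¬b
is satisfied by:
  {z: True, b: False}
  {b: False, z: False}
  {b: True, z: True}


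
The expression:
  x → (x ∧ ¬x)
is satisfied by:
  {x: False}


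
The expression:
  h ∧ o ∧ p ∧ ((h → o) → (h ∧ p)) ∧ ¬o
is never true.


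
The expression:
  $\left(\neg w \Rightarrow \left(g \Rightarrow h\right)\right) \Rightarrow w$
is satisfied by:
  {g: True, w: True, h: False}
  {w: True, h: False, g: False}
  {g: True, w: True, h: True}
  {w: True, h: True, g: False}
  {g: True, h: False, w: False}


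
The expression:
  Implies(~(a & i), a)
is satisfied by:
  {a: True}


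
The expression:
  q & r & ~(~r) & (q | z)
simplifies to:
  q & r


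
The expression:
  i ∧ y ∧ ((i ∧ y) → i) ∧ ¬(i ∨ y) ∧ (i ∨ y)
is never true.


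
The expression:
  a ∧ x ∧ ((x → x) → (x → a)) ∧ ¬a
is never true.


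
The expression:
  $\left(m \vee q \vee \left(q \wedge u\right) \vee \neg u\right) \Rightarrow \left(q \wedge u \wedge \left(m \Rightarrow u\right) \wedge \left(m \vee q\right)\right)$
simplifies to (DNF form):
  $\left(q \wedge u\right) \vee \left(u \wedge \neg m\right)$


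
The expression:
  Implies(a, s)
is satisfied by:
  {s: True, a: False}
  {a: False, s: False}
  {a: True, s: True}


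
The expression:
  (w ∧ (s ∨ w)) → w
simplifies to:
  True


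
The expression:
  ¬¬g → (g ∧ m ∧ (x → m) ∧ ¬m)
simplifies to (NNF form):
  ¬g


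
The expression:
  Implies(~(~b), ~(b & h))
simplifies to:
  ~b | ~h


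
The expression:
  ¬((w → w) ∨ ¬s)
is never true.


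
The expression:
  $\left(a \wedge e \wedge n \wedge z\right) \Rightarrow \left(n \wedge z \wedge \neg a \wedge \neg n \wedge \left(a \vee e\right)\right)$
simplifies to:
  $\neg a \vee \neg e \vee \neg n \vee \neg z$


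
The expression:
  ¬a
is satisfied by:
  {a: False}


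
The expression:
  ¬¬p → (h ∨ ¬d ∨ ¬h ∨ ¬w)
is always true.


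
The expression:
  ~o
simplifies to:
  ~o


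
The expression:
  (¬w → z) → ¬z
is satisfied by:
  {z: False}


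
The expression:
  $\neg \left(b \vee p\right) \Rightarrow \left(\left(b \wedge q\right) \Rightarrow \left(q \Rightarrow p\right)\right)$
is always true.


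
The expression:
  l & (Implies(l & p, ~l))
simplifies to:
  l & ~p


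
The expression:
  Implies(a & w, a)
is always true.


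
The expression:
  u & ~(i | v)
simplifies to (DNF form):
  u & ~i & ~v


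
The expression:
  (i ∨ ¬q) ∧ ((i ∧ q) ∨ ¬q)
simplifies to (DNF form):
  i ∨ ¬q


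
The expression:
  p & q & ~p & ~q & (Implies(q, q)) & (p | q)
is never true.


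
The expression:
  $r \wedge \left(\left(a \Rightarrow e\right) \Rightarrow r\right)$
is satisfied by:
  {r: True}


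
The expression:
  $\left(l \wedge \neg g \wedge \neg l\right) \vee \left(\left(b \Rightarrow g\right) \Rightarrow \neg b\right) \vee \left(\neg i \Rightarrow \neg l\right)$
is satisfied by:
  {i: True, l: False, b: False, g: False}
  {i: False, l: False, b: False, g: False}
  {i: True, g: True, l: False, b: False}
  {g: True, i: False, l: False, b: False}
  {i: True, b: True, g: False, l: False}
  {b: True, g: False, l: False, i: False}
  {i: True, g: True, b: True, l: False}
  {g: True, b: True, i: False, l: False}
  {i: True, l: True, g: False, b: False}
  {l: True, g: False, b: False, i: False}
  {i: True, g: True, l: True, b: False}
  {g: True, l: True, i: False, b: False}
  {i: True, b: True, l: True, g: False}
  {b: True, l: True, g: False, i: False}
  {i: True, g: True, b: True, l: True}


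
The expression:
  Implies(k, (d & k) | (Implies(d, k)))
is always true.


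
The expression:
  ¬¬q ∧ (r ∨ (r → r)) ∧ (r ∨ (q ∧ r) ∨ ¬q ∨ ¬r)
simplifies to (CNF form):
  q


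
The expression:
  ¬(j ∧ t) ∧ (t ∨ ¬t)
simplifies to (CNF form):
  ¬j ∨ ¬t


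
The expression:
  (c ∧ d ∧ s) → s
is always true.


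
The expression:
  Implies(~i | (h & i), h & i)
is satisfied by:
  {i: True}


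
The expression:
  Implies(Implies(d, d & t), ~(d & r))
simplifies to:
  ~d | ~r | ~t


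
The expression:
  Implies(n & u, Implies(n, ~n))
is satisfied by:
  {u: False, n: False}
  {n: True, u: False}
  {u: True, n: False}


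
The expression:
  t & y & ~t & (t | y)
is never true.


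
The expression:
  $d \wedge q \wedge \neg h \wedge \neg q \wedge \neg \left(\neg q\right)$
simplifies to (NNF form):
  $\text{False}$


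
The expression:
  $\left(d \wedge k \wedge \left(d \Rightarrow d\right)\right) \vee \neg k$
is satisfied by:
  {d: True, k: False}
  {k: False, d: False}
  {k: True, d: True}


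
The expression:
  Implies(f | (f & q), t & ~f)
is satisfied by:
  {f: False}


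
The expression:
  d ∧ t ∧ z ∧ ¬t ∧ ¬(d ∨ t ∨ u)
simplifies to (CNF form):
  False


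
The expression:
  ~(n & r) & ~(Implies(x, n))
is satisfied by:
  {x: True, n: False}


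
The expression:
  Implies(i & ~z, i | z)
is always true.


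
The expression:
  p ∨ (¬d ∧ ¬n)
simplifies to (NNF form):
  p ∨ (¬d ∧ ¬n)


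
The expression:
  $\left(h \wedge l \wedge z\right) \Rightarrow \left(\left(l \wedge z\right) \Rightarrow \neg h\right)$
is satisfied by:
  {l: False, z: False, h: False}
  {h: True, l: False, z: False}
  {z: True, l: False, h: False}
  {h: True, z: True, l: False}
  {l: True, h: False, z: False}
  {h: True, l: True, z: False}
  {z: True, l: True, h: False}


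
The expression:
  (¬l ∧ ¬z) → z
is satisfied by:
  {z: True, l: True}
  {z: True, l: False}
  {l: True, z: False}


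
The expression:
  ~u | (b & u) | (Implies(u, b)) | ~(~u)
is always true.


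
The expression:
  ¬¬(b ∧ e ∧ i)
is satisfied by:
  {i: True, e: True, b: True}


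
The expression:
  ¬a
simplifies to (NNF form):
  ¬a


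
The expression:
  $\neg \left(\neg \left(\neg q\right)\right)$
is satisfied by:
  {q: False}


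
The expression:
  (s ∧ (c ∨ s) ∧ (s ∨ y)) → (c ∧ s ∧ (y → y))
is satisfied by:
  {c: True, s: False}
  {s: False, c: False}
  {s: True, c: True}


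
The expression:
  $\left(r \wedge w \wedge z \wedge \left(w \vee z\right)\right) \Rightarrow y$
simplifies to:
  $y \vee \neg r \vee \neg w \vee \neg z$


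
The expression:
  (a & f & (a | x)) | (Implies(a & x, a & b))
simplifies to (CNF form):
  b | f | ~a | ~x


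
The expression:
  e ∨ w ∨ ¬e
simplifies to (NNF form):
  True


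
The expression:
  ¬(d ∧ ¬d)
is always true.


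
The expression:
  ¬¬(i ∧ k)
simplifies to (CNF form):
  i ∧ k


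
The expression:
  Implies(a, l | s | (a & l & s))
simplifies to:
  l | s | ~a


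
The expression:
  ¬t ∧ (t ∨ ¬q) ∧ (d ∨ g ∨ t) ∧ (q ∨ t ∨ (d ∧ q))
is never true.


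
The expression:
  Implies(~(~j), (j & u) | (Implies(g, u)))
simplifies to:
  u | ~g | ~j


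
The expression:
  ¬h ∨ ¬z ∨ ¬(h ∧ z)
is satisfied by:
  {h: False, z: False}
  {z: True, h: False}
  {h: True, z: False}


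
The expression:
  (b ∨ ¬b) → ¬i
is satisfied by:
  {i: False}


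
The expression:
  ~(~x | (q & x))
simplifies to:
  x & ~q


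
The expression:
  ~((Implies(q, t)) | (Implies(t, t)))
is never true.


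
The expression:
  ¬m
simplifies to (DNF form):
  ¬m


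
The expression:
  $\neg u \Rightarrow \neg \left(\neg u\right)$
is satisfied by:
  {u: True}


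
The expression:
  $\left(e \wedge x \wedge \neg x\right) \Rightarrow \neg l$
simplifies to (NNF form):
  $\text{True}$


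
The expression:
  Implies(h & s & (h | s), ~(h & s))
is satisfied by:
  {s: False, h: False}
  {h: True, s: False}
  {s: True, h: False}


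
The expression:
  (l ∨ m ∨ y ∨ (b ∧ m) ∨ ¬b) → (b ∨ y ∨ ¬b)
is always true.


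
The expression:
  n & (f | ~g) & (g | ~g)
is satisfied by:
  {f: True, n: True, g: False}
  {n: True, g: False, f: False}
  {g: True, f: True, n: True}


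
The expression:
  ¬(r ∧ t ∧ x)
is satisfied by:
  {t: False, x: False, r: False}
  {r: True, t: False, x: False}
  {x: True, t: False, r: False}
  {r: True, x: True, t: False}
  {t: True, r: False, x: False}
  {r: True, t: True, x: False}
  {x: True, t: True, r: False}


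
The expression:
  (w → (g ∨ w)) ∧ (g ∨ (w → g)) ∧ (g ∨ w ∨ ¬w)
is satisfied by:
  {g: True, w: False}
  {w: False, g: False}
  {w: True, g: True}


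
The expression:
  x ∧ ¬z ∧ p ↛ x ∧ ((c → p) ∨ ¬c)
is never true.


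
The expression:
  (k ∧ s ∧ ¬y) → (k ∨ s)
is always true.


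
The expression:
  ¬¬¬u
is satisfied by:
  {u: False}


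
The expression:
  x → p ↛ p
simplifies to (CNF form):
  ¬x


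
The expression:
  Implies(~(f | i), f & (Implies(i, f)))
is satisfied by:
  {i: True, f: True}
  {i: True, f: False}
  {f: True, i: False}


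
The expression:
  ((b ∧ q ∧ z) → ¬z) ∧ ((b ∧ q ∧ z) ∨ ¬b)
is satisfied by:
  {b: False}


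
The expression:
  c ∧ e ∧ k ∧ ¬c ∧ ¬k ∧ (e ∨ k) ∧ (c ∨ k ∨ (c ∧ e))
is never true.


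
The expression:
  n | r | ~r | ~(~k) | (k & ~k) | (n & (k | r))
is always true.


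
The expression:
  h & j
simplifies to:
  h & j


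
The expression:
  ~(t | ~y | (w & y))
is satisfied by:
  {y: True, w: False, t: False}


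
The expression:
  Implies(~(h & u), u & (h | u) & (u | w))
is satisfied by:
  {u: True}


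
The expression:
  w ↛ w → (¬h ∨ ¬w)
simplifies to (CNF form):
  True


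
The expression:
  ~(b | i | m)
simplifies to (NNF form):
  ~b & ~i & ~m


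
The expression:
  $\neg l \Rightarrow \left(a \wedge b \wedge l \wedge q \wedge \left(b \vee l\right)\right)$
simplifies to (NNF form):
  $l$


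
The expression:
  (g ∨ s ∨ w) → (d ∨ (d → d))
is always true.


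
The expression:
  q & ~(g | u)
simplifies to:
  q & ~g & ~u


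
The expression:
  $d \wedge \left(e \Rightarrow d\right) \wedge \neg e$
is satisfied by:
  {d: True, e: False}


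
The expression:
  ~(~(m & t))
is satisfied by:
  {t: True, m: True}


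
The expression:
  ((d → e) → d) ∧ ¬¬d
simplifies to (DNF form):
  d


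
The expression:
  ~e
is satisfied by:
  {e: False}


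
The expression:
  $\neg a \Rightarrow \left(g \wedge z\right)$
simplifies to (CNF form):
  $\left(a \vee g\right) \wedge \left(a \vee z\right)$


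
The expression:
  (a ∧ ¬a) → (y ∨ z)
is always true.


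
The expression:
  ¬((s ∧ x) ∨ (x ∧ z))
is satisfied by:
  {s: False, x: False, z: False}
  {z: True, s: False, x: False}
  {s: True, z: False, x: False}
  {z: True, s: True, x: False}
  {x: True, z: False, s: False}


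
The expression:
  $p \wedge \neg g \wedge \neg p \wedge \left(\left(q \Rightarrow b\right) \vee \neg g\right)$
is never true.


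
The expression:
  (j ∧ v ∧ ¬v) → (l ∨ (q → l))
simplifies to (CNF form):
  True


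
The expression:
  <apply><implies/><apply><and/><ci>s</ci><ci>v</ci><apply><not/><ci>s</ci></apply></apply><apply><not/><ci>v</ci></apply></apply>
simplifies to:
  <true/>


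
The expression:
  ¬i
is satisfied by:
  {i: False}


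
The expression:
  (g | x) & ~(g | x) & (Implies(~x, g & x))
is never true.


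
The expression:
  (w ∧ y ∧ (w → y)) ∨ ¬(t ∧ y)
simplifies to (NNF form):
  w ∨ ¬t ∨ ¬y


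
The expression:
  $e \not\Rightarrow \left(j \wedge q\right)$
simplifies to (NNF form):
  $e \wedge \left(\neg j \vee \neg q\right)$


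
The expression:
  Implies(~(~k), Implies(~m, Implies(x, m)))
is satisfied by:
  {m: True, k: False, x: False}
  {k: False, x: False, m: False}
  {x: True, m: True, k: False}
  {x: True, k: False, m: False}
  {m: True, k: True, x: False}
  {k: True, m: False, x: False}
  {x: True, k: True, m: True}


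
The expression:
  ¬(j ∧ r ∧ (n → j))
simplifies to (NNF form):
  ¬j ∨ ¬r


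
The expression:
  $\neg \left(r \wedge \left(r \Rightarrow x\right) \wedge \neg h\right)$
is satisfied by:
  {h: True, x: False, r: False}
  {h: False, x: False, r: False}
  {r: True, h: True, x: False}
  {r: True, h: False, x: False}
  {x: True, h: True, r: False}
  {x: True, h: False, r: False}
  {x: True, r: True, h: True}


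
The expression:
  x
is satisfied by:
  {x: True}


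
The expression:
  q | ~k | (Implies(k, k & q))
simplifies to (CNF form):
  q | ~k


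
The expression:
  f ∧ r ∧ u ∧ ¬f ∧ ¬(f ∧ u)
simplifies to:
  False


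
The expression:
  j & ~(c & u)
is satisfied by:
  {j: True, u: False, c: False}
  {j: True, c: True, u: False}
  {j: True, u: True, c: False}


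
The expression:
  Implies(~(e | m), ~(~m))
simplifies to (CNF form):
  e | m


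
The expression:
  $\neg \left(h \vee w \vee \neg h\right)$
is never true.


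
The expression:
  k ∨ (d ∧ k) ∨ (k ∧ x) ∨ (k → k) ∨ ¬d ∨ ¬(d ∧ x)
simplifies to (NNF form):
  True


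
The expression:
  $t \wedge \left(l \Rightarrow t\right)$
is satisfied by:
  {t: True}


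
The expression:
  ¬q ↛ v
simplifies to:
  ¬q ∧ ¬v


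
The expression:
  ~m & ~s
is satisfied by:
  {s: False, m: False}


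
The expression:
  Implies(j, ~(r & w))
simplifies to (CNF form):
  ~j | ~r | ~w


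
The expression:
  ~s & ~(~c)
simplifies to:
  c & ~s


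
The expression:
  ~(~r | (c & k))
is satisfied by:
  {r: True, k: False, c: False}
  {r: True, c: True, k: False}
  {r: True, k: True, c: False}


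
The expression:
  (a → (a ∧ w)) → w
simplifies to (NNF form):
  a ∨ w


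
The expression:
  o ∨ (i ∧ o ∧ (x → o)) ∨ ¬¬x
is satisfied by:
  {x: True, o: True}
  {x: True, o: False}
  {o: True, x: False}


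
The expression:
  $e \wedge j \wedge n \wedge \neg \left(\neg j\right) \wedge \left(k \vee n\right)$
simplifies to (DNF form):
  $e \wedge j \wedge n$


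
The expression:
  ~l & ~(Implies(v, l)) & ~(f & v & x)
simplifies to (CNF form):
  v & ~l & (~f | ~x)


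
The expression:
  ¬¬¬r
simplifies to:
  ¬r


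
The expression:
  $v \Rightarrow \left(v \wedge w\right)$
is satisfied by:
  {w: True, v: False}
  {v: False, w: False}
  {v: True, w: True}


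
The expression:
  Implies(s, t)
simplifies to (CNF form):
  t | ~s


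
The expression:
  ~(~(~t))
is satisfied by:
  {t: False}


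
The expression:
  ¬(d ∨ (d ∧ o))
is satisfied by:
  {d: False}


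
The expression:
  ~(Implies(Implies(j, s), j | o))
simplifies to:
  ~j & ~o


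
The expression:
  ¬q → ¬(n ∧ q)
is always true.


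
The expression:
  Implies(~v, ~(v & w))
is always true.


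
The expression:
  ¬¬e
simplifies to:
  e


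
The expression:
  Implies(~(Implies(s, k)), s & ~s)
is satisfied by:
  {k: True, s: False}
  {s: False, k: False}
  {s: True, k: True}


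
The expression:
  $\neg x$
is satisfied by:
  {x: False}


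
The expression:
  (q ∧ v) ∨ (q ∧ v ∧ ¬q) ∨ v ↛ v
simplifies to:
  q ∧ v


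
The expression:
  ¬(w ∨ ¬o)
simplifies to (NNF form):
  o ∧ ¬w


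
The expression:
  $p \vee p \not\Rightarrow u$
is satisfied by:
  {p: True}


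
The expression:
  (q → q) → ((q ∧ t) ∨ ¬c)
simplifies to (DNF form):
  (q ∧ t) ∨ ¬c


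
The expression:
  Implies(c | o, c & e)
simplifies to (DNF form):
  (c & e) | (~c & ~o)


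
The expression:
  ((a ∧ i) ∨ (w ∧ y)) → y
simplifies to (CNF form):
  y ∨ ¬a ∨ ¬i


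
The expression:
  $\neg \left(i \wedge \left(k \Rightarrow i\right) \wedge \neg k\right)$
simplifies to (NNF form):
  $k \vee \neg i$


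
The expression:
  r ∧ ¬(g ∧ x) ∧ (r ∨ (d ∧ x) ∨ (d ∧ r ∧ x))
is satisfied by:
  {r: True, g: False, x: False}
  {r: True, x: True, g: False}
  {r: True, g: True, x: False}


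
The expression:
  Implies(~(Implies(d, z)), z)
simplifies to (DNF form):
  z | ~d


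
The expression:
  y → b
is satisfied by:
  {b: True, y: False}
  {y: False, b: False}
  {y: True, b: True}


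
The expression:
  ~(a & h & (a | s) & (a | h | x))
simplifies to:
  ~a | ~h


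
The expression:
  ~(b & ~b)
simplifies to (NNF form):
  True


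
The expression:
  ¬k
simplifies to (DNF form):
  ¬k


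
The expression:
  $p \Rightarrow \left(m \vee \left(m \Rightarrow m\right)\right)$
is always true.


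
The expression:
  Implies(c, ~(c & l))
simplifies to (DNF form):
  ~c | ~l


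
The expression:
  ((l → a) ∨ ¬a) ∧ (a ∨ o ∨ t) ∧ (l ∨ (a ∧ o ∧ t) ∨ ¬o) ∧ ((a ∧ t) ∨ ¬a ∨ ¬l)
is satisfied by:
  {a: True, t: True, o: False, l: False}
  {a: True, t: True, l: True, o: False}
  {t: True, o: False, l: False, a: False}
  {t: True, l: True, o: False, a: False}
  {t: True, a: True, o: True, l: False}
  {t: True, a: True, o: True, l: True}
  {t: True, o: True, l: True, a: False}
  {a: True, o: False, l: False, t: False}
  {l: True, o: True, a: False, t: False}


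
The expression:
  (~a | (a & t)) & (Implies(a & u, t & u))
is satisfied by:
  {t: True, a: False}
  {a: False, t: False}
  {a: True, t: True}


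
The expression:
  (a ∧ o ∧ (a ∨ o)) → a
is always true.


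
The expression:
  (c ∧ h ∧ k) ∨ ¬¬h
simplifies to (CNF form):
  h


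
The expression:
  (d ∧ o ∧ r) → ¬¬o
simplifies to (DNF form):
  True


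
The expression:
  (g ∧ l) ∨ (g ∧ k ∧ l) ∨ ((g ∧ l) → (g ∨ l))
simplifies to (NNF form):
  True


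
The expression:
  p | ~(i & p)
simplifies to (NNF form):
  True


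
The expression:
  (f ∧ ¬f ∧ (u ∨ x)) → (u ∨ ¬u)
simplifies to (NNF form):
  True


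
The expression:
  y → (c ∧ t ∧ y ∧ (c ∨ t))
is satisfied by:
  {t: True, c: True, y: False}
  {t: True, c: False, y: False}
  {c: True, t: False, y: False}
  {t: False, c: False, y: False}
  {y: True, t: True, c: True}


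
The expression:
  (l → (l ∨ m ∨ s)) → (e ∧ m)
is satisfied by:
  {m: True, e: True}


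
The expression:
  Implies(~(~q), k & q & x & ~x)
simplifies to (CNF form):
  ~q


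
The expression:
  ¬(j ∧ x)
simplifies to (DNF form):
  ¬j ∨ ¬x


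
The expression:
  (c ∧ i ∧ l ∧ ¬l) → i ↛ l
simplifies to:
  True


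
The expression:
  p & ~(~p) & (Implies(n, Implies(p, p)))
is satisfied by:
  {p: True}


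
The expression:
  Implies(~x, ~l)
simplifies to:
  x | ~l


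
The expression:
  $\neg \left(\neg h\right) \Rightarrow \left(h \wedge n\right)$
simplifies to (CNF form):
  $n \vee \neg h$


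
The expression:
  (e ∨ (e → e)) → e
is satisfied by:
  {e: True}


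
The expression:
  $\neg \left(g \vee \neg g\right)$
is never true.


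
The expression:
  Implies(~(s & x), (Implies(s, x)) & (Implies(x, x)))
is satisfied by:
  {x: True, s: False}
  {s: False, x: False}
  {s: True, x: True}


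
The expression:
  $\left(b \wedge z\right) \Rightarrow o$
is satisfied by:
  {o: True, z: False, b: False}
  {z: False, b: False, o: False}
  {b: True, o: True, z: False}
  {b: True, z: False, o: False}
  {o: True, z: True, b: False}
  {z: True, o: False, b: False}
  {b: True, z: True, o: True}


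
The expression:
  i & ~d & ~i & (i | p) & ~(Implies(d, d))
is never true.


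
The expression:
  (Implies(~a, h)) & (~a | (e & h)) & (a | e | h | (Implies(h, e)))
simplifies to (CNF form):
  h & (e | ~a)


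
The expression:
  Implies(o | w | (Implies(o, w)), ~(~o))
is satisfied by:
  {o: True}


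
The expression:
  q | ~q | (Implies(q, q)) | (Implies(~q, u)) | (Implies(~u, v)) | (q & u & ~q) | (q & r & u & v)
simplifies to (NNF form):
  True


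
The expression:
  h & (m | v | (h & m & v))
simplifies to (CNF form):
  h & (m | v)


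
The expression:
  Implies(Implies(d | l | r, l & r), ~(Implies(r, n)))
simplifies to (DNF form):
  (d & ~l) | (l & ~r) | (r & ~l) | (r & ~n)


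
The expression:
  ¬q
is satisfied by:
  {q: False}


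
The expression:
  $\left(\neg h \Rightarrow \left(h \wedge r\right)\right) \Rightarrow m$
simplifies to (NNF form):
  $m \vee \neg h$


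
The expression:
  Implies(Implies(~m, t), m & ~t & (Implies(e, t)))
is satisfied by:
  {t: False, m: False, e: False}
  {e: True, t: False, m: False}
  {m: True, t: False, e: False}


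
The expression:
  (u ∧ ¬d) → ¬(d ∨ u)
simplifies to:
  d ∨ ¬u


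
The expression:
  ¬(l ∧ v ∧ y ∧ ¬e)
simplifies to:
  e ∨ ¬l ∨ ¬v ∨ ¬y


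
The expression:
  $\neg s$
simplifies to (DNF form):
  $\neg s$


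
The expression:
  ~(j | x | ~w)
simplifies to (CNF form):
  w & ~j & ~x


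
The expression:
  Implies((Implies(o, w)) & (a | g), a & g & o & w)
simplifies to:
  (o & ~w) | (a & g & o) | (~a & ~g)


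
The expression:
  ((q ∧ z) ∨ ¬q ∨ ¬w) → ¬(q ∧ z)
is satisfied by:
  {q: False, z: False}
  {z: True, q: False}
  {q: True, z: False}


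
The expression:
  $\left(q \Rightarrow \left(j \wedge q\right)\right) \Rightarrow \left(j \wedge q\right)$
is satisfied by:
  {q: True}


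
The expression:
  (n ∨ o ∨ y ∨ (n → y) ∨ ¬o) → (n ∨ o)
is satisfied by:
  {n: True, o: True}
  {n: True, o: False}
  {o: True, n: False}


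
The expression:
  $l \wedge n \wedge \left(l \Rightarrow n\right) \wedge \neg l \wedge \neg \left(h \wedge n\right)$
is never true.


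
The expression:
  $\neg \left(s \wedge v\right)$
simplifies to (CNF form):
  $\neg s \vee \neg v$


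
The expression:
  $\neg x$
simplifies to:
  $\neg x$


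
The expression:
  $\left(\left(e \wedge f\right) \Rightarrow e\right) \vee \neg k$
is always true.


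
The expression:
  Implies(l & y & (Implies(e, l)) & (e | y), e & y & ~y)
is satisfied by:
  {l: False, y: False}
  {y: True, l: False}
  {l: True, y: False}


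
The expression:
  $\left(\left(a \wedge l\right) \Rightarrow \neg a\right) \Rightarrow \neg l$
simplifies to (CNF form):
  $a \vee \neg l$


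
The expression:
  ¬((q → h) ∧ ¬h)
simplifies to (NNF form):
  h ∨ q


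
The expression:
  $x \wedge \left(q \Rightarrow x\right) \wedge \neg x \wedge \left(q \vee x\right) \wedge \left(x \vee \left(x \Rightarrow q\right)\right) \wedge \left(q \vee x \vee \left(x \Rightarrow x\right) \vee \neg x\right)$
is never true.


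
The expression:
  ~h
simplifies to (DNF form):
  ~h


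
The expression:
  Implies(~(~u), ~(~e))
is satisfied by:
  {e: True, u: False}
  {u: False, e: False}
  {u: True, e: True}


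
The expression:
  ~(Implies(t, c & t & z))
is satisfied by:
  {t: True, c: False, z: False}
  {t: True, z: True, c: False}
  {t: True, c: True, z: False}


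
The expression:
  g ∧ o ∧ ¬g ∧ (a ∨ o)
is never true.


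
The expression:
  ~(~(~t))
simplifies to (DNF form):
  ~t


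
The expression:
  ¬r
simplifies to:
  ¬r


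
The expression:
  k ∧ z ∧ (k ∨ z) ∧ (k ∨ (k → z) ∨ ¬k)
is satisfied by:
  {z: True, k: True}


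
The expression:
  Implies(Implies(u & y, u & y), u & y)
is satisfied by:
  {u: True, y: True}


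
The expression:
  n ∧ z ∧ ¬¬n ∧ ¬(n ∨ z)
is never true.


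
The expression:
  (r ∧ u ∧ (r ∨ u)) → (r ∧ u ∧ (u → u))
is always true.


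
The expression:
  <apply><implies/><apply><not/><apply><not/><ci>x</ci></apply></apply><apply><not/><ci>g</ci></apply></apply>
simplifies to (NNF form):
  <apply><or/><apply><not/><ci>g</ci></apply><apply><not/><ci>x</ci></apply></apply>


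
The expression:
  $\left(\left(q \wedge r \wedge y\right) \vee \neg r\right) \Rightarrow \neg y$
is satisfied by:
  {r: True, q: False, y: False}
  {q: False, y: False, r: False}
  {r: True, q: True, y: False}
  {q: True, r: False, y: False}
  {y: True, r: True, q: False}


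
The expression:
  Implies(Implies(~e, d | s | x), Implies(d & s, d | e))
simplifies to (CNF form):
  True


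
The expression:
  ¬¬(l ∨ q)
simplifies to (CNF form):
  l ∨ q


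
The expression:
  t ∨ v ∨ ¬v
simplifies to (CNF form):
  True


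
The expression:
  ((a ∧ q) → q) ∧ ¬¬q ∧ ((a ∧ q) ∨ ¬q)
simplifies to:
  a ∧ q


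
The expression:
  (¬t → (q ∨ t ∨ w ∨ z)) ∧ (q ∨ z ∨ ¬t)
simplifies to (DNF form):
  q ∨ z ∨ (w ∧ ¬t)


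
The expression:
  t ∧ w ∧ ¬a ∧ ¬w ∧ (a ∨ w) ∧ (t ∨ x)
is never true.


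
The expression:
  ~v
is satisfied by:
  {v: False}


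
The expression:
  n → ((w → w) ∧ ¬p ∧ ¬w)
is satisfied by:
  {w: False, n: False, p: False}
  {p: True, w: False, n: False}
  {w: True, p: False, n: False}
  {p: True, w: True, n: False}
  {n: True, p: False, w: False}


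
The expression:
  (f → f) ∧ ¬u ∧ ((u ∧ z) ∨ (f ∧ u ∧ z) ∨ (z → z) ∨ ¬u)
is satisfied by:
  {u: False}


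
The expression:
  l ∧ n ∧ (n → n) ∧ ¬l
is never true.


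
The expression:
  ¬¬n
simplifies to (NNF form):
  n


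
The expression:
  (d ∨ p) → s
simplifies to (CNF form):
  (s ∨ ¬d) ∧ (s ∨ ¬p)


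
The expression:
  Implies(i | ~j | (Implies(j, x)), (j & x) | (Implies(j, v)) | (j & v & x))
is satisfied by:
  {x: True, v: True, i: False, j: False}
  {x: True, i: False, v: False, j: False}
  {v: True, x: False, i: False, j: False}
  {x: False, i: False, v: False, j: False}
  {j: True, x: True, v: True, i: False}
  {j: True, x: True, i: False, v: False}
  {j: True, v: True, x: False, i: False}
  {j: True, x: False, i: False, v: False}
  {x: True, i: True, v: True, j: False}
  {x: True, i: True, j: False, v: False}
  {i: True, v: True, j: False, x: False}
  {i: True, j: False, v: False, x: False}
  {x: True, i: True, j: True, v: True}
  {x: True, i: True, j: True, v: False}
  {i: True, j: True, v: True, x: False}


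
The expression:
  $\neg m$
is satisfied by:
  {m: False}


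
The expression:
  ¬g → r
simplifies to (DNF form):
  g ∨ r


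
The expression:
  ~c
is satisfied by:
  {c: False}


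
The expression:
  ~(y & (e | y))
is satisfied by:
  {y: False}


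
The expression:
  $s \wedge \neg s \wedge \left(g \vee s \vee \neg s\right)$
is never true.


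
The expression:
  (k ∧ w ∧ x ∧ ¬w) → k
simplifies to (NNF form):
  True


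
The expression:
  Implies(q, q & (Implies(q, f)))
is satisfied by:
  {f: True, q: False}
  {q: False, f: False}
  {q: True, f: True}


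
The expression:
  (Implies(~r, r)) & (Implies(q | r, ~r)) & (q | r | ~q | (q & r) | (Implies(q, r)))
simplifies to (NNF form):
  False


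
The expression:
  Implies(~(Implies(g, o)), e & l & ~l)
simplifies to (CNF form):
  o | ~g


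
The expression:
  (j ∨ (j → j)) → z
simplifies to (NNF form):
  z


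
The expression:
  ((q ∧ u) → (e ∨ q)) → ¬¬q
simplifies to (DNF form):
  q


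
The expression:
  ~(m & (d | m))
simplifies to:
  ~m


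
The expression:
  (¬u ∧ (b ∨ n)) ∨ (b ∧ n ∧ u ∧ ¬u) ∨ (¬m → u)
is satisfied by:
  {n: True, b: True, m: True, u: True}
  {n: True, b: True, m: True, u: False}
  {n: True, b: True, u: True, m: False}
  {n: True, b: True, u: False, m: False}
  {n: True, m: True, u: True, b: False}
  {n: True, m: True, u: False, b: False}
  {n: True, m: False, u: True, b: False}
  {n: True, m: False, u: False, b: False}
  {b: True, m: True, u: True, n: False}
  {b: True, m: True, u: False, n: False}
  {b: True, u: True, m: False, n: False}
  {b: True, u: False, m: False, n: False}
  {m: True, u: True, b: False, n: False}
  {m: True, b: False, u: False, n: False}
  {u: True, b: False, m: False, n: False}


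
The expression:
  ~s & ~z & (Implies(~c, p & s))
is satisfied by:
  {c: True, z: False, s: False}


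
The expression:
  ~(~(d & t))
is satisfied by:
  {t: True, d: True}


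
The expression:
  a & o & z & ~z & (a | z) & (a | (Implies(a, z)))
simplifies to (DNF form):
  False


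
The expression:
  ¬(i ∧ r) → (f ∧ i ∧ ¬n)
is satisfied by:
  {i: True, r: True, f: True, n: False}
  {i: True, r: True, f: False, n: False}
  {i: True, r: True, n: True, f: True}
  {i: True, r: True, n: True, f: False}
  {i: True, f: True, n: False, r: False}


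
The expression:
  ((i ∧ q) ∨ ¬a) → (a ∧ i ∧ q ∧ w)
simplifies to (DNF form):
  (a ∧ w) ∨ (a ∧ ¬i) ∨ (a ∧ ¬q)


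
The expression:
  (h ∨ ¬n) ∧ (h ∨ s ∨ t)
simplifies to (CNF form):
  (h ∨ ¬n) ∧ (h ∨ s ∨ t) ∧ (h ∨ s ∨ ¬n) ∧ (h ∨ t ∨ ¬n)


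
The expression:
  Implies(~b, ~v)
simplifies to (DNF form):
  b | ~v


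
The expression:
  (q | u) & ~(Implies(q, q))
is never true.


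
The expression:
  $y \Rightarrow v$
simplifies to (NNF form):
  $v \vee \neg y$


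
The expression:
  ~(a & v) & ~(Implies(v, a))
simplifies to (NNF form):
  v & ~a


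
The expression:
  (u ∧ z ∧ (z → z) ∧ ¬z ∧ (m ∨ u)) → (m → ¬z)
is always true.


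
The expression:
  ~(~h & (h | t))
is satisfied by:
  {h: True, t: False}
  {t: False, h: False}
  {t: True, h: True}


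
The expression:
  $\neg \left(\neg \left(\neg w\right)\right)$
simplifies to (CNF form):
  $\neg w$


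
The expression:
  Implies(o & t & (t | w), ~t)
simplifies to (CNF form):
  ~o | ~t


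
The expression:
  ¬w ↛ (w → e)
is never true.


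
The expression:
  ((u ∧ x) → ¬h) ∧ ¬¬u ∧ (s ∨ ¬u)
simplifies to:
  s ∧ u ∧ (¬h ∨ ¬x)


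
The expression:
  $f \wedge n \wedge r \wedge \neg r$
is never true.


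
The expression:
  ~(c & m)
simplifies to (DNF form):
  ~c | ~m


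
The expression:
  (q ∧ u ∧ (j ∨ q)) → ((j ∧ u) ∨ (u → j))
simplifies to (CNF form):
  j ∨ ¬q ∨ ¬u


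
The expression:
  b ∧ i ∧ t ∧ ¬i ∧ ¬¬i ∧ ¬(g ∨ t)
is never true.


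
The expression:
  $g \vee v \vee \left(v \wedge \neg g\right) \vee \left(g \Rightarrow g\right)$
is always true.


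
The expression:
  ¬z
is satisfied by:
  {z: False}


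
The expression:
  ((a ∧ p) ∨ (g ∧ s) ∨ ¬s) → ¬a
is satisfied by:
  {s: True, g: False, p: False, a: False}
  {s: False, g: False, p: False, a: False}
  {s: True, p: True, g: False, a: False}
  {p: True, s: False, g: False, a: False}
  {s: True, g: True, p: False, a: False}
  {g: True, s: False, p: False, a: False}
  {s: True, p: True, g: True, a: False}
  {p: True, g: True, s: False, a: False}
  {a: True, s: True, g: False, p: False}


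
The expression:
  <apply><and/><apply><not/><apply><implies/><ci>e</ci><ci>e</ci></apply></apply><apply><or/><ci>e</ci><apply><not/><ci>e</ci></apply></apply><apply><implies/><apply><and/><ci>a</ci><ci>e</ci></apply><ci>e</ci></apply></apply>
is never true.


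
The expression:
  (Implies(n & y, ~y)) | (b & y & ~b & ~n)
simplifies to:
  ~n | ~y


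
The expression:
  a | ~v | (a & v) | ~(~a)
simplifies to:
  a | ~v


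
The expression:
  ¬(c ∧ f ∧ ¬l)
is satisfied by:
  {l: True, c: False, f: False}
  {c: False, f: False, l: False}
  {f: True, l: True, c: False}
  {f: True, c: False, l: False}
  {l: True, c: True, f: False}
  {c: True, l: False, f: False}
  {f: True, c: True, l: True}


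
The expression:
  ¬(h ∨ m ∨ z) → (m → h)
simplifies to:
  True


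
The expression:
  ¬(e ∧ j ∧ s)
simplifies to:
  ¬e ∨ ¬j ∨ ¬s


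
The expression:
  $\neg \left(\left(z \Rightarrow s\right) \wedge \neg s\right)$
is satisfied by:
  {z: True, s: True}
  {z: True, s: False}
  {s: True, z: False}


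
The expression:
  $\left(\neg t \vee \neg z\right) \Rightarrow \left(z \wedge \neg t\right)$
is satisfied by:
  {z: True}


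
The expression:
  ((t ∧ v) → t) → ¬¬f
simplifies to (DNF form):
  f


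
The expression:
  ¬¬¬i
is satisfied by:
  {i: False}


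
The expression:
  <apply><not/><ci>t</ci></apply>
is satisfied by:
  {t: False}


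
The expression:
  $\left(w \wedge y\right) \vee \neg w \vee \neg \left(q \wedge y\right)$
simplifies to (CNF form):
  $\text{True}$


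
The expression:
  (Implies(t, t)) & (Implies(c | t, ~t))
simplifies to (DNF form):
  ~t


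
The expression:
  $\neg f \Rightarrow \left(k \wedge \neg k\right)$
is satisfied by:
  {f: True}


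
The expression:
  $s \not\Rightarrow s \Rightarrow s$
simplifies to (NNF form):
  $\text{True}$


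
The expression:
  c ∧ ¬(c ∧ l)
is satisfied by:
  {c: True, l: False}


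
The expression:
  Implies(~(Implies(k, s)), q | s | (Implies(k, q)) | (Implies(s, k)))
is always true.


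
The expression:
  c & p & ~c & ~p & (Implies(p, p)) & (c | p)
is never true.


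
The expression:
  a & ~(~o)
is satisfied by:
  {a: True, o: True}


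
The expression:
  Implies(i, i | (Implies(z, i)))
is always true.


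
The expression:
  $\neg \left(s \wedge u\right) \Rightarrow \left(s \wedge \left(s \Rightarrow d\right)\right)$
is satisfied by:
  {d: True, u: True, s: True}
  {d: True, s: True, u: False}
  {u: True, s: True, d: False}


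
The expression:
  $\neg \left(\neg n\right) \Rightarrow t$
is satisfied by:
  {t: True, n: False}
  {n: False, t: False}
  {n: True, t: True}


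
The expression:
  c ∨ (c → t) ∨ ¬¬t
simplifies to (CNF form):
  True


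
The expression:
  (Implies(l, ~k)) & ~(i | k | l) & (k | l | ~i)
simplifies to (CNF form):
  ~i & ~k & ~l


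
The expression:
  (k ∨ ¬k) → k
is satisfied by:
  {k: True}


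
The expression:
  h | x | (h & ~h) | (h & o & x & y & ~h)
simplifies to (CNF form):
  h | x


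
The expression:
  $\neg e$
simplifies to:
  $\neg e$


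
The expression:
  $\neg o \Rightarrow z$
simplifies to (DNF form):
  $o \vee z$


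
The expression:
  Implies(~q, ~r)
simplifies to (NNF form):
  q | ~r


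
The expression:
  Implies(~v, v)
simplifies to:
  v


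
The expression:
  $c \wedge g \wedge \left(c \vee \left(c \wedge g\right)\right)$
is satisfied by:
  {c: True, g: True}


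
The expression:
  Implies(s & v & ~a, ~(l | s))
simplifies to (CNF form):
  a | ~s | ~v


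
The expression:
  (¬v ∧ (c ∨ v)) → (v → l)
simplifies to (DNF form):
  True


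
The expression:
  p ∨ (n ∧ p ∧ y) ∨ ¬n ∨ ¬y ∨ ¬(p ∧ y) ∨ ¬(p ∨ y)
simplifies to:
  True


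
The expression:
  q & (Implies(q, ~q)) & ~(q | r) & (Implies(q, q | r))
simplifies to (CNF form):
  False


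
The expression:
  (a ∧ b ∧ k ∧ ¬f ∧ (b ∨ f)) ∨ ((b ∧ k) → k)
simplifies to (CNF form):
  True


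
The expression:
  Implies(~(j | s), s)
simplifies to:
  j | s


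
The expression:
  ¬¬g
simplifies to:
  g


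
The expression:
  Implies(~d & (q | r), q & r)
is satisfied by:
  {d: True, q: False, r: False}
  {r: True, d: True, q: False}
  {d: True, q: True, r: False}
  {r: True, d: True, q: True}
  {r: False, q: False, d: False}
  {r: True, q: True, d: False}


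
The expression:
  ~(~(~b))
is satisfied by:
  {b: False}


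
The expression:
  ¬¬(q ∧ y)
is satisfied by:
  {y: True, q: True}


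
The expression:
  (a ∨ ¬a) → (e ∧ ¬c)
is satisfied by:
  {e: True, c: False}


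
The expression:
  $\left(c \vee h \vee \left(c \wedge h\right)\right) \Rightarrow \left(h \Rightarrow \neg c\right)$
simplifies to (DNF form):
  $\neg c \vee \neg h$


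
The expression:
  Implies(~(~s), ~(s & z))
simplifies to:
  ~s | ~z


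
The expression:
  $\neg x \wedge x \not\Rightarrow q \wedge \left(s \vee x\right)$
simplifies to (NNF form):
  $\text{False}$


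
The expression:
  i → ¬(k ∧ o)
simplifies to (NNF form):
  ¬i ∨ ¬k ∨ ¬o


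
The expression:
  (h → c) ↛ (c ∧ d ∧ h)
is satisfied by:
  {c: True, d: False, h: False}
  {d: False, h: False, c: False}
  {c: True, d: True, h: False}
  {d: True, c: False, h: False}
  {h: True, c: True, d: False}


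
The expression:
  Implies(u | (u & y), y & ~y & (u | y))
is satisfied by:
  {u: False}


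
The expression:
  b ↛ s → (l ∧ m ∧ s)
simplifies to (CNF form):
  s ∨ ¬b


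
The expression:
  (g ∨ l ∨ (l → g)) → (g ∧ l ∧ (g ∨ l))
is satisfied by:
  {g: True, l: True}


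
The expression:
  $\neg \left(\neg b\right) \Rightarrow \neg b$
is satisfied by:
  {b: False}


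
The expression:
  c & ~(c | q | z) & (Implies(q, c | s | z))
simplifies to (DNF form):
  False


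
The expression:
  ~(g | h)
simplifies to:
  ~g & ~h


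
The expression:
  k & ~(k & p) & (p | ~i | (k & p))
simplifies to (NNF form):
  k & ~i & ~p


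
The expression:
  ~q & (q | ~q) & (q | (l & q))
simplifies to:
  False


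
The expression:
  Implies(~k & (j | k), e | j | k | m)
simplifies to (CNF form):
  True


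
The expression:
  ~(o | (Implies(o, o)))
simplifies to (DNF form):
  False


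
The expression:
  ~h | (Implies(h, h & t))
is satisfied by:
  {t: True, h: False}
  {h: False, t: False}
  {h: True, t: True}


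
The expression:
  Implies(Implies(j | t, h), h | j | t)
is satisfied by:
  {t: True, h: True, j: True}
  {t: True, h: True, j: False}
  {t: True, j: True, h: False}
  {t: True, j: False, h: False}
  {h: True, j: True, t: False}
  {h: True, j: False, t: False}
  {j: True, h: False, t: False}


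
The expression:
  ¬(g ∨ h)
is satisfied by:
  {g: False, h: False}


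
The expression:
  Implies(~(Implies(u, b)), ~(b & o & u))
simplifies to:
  True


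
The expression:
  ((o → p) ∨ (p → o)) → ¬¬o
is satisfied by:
  {o: True}


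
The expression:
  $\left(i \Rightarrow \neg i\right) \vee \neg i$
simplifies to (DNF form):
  $\neg i$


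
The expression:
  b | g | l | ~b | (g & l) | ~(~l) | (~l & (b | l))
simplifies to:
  True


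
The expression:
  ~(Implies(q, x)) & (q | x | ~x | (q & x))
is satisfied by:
  {q: True, x: False}
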